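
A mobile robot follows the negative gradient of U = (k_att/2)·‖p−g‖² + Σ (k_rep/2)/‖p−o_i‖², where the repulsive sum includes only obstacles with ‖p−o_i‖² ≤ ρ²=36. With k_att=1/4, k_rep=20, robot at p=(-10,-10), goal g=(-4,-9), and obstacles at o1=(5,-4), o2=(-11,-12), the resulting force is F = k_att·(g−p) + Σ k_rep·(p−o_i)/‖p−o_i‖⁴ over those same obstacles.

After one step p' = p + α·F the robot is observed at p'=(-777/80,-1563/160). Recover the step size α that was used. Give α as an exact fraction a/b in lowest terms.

F_att = 1/4·(g−p) = 1/4·(6,1) = (1.5000,0.2500)
o1: d²=261 > ρ²=36 → inactive
o2: d²=5 ≤ ρ²=36; F_rep = 20·(1,2)/5² = (0.8000,1.6000)
F = F_att + ΣF_rep = (2.3000,1.8500)
Δp = p'−p = (0.2875,0.2313); α = Δx/Fx = (23/80) / (23/10) = 1/8
check: Δy/Fy = (37/160) / (37/20) = 1/8 ✓

α = 1/8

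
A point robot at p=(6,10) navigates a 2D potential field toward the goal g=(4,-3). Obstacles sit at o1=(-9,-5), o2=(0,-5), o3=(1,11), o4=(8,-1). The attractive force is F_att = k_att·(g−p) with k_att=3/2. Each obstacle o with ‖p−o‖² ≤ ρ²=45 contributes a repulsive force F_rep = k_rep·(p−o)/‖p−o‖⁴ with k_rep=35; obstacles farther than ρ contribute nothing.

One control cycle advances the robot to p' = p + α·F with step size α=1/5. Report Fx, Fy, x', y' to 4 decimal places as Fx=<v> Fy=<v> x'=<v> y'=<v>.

Fx=-2.7411 Fy=-19.5518 x'=5.4518 y'=6.0896

F_att = 3/2·(g−p) = 3/2·(-2,-13) = (-3.0000,-19.5000)
o1: d²=450 > ρ²=45 → inactive
o2: d²=261 > ρ²=45 → inactive
o3: d²=26 ≤ ρ²=45; F_rep = 35·(5,-1)/26² = (0.2589,-0.0518)
o4: d²=125 > ρ²=45 → inactive
F = F_att + ΣF_rep = (-2.7411,-19.5518)
p' = p + 1/5·F = (5.4518,6.0896)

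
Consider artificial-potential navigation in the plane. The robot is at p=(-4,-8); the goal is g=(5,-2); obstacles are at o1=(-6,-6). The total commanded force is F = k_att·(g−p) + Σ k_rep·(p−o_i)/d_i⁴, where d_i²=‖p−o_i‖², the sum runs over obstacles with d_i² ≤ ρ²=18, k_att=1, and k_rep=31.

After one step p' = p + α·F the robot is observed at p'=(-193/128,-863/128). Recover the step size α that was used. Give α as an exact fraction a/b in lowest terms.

F_att = 1·(g−p) = 1·(9,6) = (9.0000,6.0000)
o1: d²=8 ≤ ρ²=18; F_rep = 31·(2,-2)/8² = (0.9688,-0.9688)
F = F_att + ΣF_rep = (9.9688,5.0312)
Δp = p'−p = (2.4922,1.2578); α = Δx/Fx = (319/128) / (319/32) = 1/4
check: Δy/Fy = (161/128) / (161/32) = 1/4 ✓

α = 1/4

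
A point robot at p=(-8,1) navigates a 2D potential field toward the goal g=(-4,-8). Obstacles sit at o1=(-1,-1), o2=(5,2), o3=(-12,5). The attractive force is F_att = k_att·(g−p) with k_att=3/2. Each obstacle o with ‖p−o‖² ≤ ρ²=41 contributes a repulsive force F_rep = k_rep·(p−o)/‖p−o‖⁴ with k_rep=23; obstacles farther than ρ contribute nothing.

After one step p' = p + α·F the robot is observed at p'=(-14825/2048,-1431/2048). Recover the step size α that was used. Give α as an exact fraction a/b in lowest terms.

F_att = 3/2·(g−p) = 3/2·(4,-9) = (6.0000,-13.5000)
o1: d²=53 > ρ²=41 → inactive
o2: d²=170 > ρ²=41 → inactive
o3: d²=32 ≤ ρ²=41; F_rep = 23·(4,-4)/32² = (0.0898,-0.0898)
F = F_att + ΣF_rep = (6.0898,-13.5898)
Δp = p'−p = (0.7612,-1.6987); α = Δx/Fx = (1559/2048) / (1559/256) = 1/8
check: Δy/Fy = (-3479/2048) / (-3479/256) = 1/8 ✓

α = 1/8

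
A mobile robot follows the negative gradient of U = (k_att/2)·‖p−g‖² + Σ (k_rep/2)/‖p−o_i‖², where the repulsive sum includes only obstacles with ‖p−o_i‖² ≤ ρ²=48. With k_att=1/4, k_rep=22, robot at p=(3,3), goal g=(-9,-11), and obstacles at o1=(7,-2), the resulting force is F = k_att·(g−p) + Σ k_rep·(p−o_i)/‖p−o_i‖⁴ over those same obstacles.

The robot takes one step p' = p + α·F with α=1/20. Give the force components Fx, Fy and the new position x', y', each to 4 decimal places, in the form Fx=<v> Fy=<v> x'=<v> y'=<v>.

F_att = 1/4·(g−p) = 1/4·(-12,-14) = (-3.0000,-3.5000)
o1: d²=41 ≤ ρ²=48; F_rep = 22·(-4,5)/41² = (-0.0523,0.0654)
F = F_att + ΣF_rep = (-3.0523,-3.4346)
p' = p + 1/20·F = (2.8474,2.8283)

Fx=-3.0523 Fy=-3.4346 x'=2.8474 y'=2.8283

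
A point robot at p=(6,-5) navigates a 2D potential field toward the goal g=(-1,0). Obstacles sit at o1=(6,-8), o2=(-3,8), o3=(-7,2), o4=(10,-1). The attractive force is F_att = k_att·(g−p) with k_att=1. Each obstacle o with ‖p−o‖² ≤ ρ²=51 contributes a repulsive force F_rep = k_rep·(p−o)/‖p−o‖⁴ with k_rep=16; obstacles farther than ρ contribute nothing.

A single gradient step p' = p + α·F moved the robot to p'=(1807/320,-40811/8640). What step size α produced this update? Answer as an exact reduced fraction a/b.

F_att = 1·(g−p) = 1·(-7,5) = (-7.0000,5.0000)
o1: d²=9 ≤ ρ²=51; F_rep = 16·(0,3)/9² = (0.0000,0.5926)
o2: d²=250 > ρ²=51 → inactive
o3: d²=218 > ρ²=51 → inactive
o4: d²=32 ≤ ρ²=51; F_rep = 16·(-4,-4)/32² = (-0.0625,-0.0625)
F = F_att + ΣF_rep = (-7.0625,5.5301)
Δp = p'−p = (-0.3531,0.2765); α = Δx/Fx = (-113/320) / (-113/16) = 1/20
check: Δy/Fy = (2389/8640) / (2389/432) = 1/20 ✓

α = 1/20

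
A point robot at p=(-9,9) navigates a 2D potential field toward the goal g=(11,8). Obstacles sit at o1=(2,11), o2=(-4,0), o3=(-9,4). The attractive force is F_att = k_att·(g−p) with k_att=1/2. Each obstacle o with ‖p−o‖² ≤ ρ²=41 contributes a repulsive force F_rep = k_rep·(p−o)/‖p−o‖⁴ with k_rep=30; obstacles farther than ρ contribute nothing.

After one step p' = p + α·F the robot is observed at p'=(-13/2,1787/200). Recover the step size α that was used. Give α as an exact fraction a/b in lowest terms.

F_att = 1/2·(g−p) = 1/2·(20,-1) = (10.0000,-0.5000)
o1: d²=125 > ρ²=41 → inactive
o2: d²=106 > ρ²=41 → inactive
o3: d²=25 ≤ ρ²=41; F_rep = 30·(0,5)/25² = (0.0000,0.2400)
F = F_att + ΣF_rep = (10.0000,-0.2600)
Δp = p'−p = (2.5000,-0.0650); α = Δx/Fx = (5/2) / (10) = 1/4
check: Δy/Fy = (-13/200) / (-13/50) = 1/4 ✓

α = 1/4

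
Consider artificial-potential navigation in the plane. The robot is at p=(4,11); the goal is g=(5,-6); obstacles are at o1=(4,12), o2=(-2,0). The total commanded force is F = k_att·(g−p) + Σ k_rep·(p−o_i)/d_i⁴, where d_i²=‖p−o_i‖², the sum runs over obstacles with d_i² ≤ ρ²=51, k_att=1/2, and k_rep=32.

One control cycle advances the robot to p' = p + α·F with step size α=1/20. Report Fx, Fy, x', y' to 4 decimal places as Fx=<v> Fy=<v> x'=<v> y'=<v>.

F_att = 1/2·(g−p) = 1/2·(1,-17) = (0.5000,-8.5000)
o1: d²=1 ≤ ρ²=51; F_rep = 32·(0,-1)/1² = (0.0000,-32.0000)
o2: d²=157 > ρ²=51 → inactive
F = F_att + ΣF_rep = (0.5000,-40.5000)
p' = p + 1/20·F = (4.0250,8.9750)

Fx=0.5000 Fy=-40.5000 x'=4.0250 y'=8.9750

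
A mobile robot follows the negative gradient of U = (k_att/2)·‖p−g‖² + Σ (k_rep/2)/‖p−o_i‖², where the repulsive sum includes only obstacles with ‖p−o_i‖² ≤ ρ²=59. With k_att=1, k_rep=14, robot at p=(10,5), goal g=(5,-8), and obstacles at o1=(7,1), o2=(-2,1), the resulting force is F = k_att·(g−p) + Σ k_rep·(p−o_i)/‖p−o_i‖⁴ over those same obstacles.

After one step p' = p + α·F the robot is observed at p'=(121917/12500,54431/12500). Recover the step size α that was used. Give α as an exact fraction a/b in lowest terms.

α = 1/20

F_att = 1·(g−p) = 1·(-5,-13) = (-5.0000,-13.0000)
o1: d²=25 ≤ ρ²=59; F_rep = 14·(3,4)/25² = (0.0672,0.0896)
o2: d²=160 > ρ²=59 → inactive
F = F_att + ΣF_rep = (-4.9328,-12.9104)
Δp = p'−p = (-0.2466,-0.6455); α = Δx/Fx = (-3083/12500) / (-3083/625) = 1/20
check: Δy/Fy = (-8069/12500) / (-8069/625) = 1/20 ✓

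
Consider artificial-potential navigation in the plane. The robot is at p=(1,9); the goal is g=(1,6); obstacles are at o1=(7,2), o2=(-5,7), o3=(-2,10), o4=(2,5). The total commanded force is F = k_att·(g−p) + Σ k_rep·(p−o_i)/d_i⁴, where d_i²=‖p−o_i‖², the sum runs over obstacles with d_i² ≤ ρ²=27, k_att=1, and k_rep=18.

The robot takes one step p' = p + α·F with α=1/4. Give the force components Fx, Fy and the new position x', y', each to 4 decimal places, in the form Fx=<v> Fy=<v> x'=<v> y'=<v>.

Fx=0.4777 Fy=-2.9309 x'=1.1194 y'=8.2673

F_att = 1·(g−p) = 1·(0,-3) = (0.0000,-3.0000)
o1: d²=85 > ρ²=27 → inactive
o2: d²=40 > ρ²=27 → inactive
o3: d²=10 ≤ ρ²=27; F_rep = 18·(3,-1)/10² = (0.5400,-0.1800)
o4: d²=17 ≤ ρ²=27; F_rep = 18·(-1,4)/17² = (-0.0623,0.2491)
F = F_att + ΣF_rep = (0.4777,-2.9309)
p' = p + 1/4·F = (1.1194,8.2673)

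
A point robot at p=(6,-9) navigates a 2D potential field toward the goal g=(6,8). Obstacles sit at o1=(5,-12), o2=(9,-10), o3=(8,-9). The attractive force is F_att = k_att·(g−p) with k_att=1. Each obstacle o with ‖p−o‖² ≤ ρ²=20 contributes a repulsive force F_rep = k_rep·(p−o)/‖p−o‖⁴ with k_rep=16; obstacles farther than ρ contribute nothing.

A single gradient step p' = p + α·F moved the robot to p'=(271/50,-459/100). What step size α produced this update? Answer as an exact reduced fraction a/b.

F_att = 1·(g−p) = 1·(0,17) = (0.0000,17.0000)
o1: d²=10 ≤ ρ²=20; F_rep = 16·(1,3)/10² = (0.1600,0.4800)
o2: d²=10 ≤ ρ²=20; F_rep = 16·(-3,1)/10² = (-0.4800,0.1600)
o3: d²=4 ≤ ρ²=20; F_rep = 16·(-2,0)/4² = (-2.0000,0.0000)
F = F_att + ΣF_rep = (-2.3200,17.6400)
Δp = p'−p = (-0.5800,4.4100); α = Δx/Fx = (-29/50) / (-58/25) = 1/4
check: Δy/Fy = (441/100) / (441/25) = 1/4 ✓

α = 1/4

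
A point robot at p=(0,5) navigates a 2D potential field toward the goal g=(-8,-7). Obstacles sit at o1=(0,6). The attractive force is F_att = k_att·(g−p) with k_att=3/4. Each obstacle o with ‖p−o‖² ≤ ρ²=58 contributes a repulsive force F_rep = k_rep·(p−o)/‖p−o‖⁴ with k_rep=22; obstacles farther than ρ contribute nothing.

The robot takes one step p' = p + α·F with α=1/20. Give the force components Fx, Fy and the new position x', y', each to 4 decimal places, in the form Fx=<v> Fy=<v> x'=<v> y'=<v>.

F_att = 3/4·(g−p) = 3/4·(-8,-12) = (-6.0000,-9.0000)
o1: d²=1 ≤ ρ²=58; F_rep = 22·(0,-1)/1² = (0.0000,-22.0000)
F = F_att + ΣF_rep = (-6.0000,-31.0000)
p' = p + 1/20·F = (-0.3000,3.4500)

Fx=-6.0000 Fy=-31.0000 x'=-0.3000 y'=3.4500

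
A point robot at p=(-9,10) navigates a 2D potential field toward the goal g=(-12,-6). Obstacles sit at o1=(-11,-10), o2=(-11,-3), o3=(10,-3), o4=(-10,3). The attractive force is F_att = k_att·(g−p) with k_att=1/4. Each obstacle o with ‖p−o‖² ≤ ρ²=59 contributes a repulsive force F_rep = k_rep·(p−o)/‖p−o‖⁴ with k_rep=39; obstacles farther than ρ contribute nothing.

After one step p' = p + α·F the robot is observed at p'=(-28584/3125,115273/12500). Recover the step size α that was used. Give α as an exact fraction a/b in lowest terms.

F_att = 1/4·(g−p) = 1/4·(-3,-16) = (-0.7500,-4.0000)
o1: d²=404 > ρ²=59 → inactive
o2: d²=173 > ρ²=59 → inactive
o3: d²=530 > ρ²=59 → inactive
o4: d²=50 ≤ ρ²=59; F_rep = 39·(1,7)/50² = (0.0156,0.1092)
F = F_att + ΣF_rep = (-0.7344,-3.8908)
Δp = p'−p = (-0.1469,-0.7782); α = Δx/Fx = (-459/3125) / (-459/625) = 1/5
check: Δy/Fy = (-9727/12500) / (-9727/2500) = 1/5 ✓

α = 1/5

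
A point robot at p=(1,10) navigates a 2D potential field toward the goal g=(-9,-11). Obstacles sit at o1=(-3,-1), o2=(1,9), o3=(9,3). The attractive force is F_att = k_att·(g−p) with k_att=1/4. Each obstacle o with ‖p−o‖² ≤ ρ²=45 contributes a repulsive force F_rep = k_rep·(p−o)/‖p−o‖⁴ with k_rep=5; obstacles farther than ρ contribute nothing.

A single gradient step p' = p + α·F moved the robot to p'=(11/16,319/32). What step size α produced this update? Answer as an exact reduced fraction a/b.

F_att = 1/4·(g−p) = 1/4·(-10,-21) = (-2.5000,-5.2500)
o1: d²=137 > ρ²=45 → inactive
o2: d²=1 ≤ ρ²=45; F_rep = 5·(0,1)/1² = (0.0000,5.0000)
o3: d²=113 > ρ²=45 → inactive
F = F_att + ΣF_rep = (-2.5000,-0.2500)
Δp = p'−p = (-0.3125,-0.0312); α = Δx/Fx = (-5/16) / (-5/2) = 1/8
check: Δy/Fy = (-1/32) / (-1/4) = 1/8 ✓

α = 1/8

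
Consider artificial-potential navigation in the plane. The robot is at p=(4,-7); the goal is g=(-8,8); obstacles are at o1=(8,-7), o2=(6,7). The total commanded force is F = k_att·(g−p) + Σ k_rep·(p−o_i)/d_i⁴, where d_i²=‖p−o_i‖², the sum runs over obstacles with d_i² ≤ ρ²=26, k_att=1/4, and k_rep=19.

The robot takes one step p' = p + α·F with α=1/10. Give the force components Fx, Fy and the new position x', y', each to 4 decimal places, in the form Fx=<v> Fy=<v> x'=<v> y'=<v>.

Fx=-3.2969 Fy=3.7500 x'=3.6703 y'=-6.6250

F_att = 1/4·(g−p) = 1/4·(-12,15) = (-3.0000,3.7500)
o1: d²=16 ≤ ρ²=26; F_rep = 19·(-4,0)/16² = (-0.2969,0.0000)
o2: d²=200 > ρ²=26 → inactive
F = F_att + ΣF_rep = (-3.2969,3.7500)
p' = p + 1/10·F = (3.6703,-6.6250)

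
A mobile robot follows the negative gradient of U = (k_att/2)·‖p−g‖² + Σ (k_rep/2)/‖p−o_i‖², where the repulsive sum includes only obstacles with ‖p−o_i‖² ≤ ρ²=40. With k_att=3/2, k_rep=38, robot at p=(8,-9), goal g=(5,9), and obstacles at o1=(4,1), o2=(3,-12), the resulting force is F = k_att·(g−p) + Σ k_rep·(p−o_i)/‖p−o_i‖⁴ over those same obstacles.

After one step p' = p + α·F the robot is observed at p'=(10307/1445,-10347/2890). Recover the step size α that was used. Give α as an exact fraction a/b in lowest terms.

α = 1/5

F_att = 3/2·(g−p) = 3/2·(-3,18) = (-4.5000,27.0000)
o1: d²=116 > ρ²=40 → inactive
o2: d²=34 ≤ ρ²=40; F_rep = 38·(5,3)/34² = (0.1644,0.0986)
F = F_att + ΣF_rep = (-4.3356,27.0986)
Δp = p'−p = (-0.8671,5.4197); α = Δx/Fx = (-1253/1445) / (-1253/289) = 1/5
check: Δy/Fy = (15663/2890) / (15663/578) = 1/5 ✓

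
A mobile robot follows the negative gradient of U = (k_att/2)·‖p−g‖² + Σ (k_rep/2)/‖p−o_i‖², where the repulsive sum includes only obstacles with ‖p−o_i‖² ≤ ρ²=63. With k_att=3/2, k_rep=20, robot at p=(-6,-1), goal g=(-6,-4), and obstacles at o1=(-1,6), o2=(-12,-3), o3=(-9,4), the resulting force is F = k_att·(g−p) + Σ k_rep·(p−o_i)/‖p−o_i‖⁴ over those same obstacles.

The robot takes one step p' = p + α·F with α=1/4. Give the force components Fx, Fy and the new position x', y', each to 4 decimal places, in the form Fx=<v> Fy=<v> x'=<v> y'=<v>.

Fx=0.1269 Fy=-4.5615 x'=-5.9683 y'=-2.1404

F_att = 3/2·(g−p) = 3/2·(0,-3) = (0.0000,-4.5000)
o1: d²=74 > ρ²=63 → inactive
o2: d²=40 ≤ ρ²=63; F_rep = 20·(6,2)/40² = (0.0750,0.0250)
o3: d²=34 ≤ ρ²=63; F_rep = 20·(3,-5)/34² = (0.0519,-0.0865)
F = F_att + ΣF_rep = (0.1269,-4.5615)
p' = p + 1/4·F = (-5.9683,-2.1404)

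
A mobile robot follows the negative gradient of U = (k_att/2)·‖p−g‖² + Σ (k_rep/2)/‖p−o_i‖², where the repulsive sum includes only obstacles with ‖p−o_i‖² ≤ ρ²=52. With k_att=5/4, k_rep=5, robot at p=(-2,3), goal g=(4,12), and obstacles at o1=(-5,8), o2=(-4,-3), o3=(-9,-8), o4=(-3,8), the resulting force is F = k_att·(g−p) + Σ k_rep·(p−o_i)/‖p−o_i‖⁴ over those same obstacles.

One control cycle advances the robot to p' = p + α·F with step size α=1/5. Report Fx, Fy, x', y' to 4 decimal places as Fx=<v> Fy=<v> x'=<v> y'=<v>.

Fx=7.5266 Fy=11.2101 x'=-0.4947 y'=5.2420

F_att = 5/4·(g−p) = 5/4·(6,9) = (7.5000,11.2500)
o1: d²=34 ≤ ρ²=52; F_rep = 5·(3,-5)/34² = (0.0130,-0.0216)
o2: d²=40 ≤ ρ²=52; F_rep = 5·(2,6)/40² = (0.0063,0.0187)
o3: d²=170 > ρ²=52 → inactive
o4: d²=26 ≤ ρ²=52; F_rep = 5·(1,-5)/26² = (0.0074,-0.0370)
F = F_att + ΣF_rep = (7.5266,11.2101)
p' = p + 1/5·F = (-0.4947,5.2420)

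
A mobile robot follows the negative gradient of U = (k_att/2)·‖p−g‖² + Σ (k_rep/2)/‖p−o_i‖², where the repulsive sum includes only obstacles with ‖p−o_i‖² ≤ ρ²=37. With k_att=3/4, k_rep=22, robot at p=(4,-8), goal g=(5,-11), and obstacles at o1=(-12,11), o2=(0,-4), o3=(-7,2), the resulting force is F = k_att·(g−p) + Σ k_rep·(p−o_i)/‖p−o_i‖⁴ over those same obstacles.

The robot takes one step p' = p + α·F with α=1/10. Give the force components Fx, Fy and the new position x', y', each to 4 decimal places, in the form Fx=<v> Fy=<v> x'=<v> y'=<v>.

F_att = 3/4·(g−p) = 3/4·(1,-3) = (0.7500,-2.2500)
o1: d²=617 > ρ²=37 → inactive
o2: d²=32 ≤ ρ²=37; F_rep = 22·(4,-4)/32² = (0.0859,-0.0859)
o3: d²=221 > ρ²=37 → inactive
F = F_att + ΣF_rep = (0.8359,-2.3359)
p' = p + 1/10·F = (4.0836,-8.2336)

Fx=0.8359 Fy=-2.3359 x'=4.0836 y'=-8.2336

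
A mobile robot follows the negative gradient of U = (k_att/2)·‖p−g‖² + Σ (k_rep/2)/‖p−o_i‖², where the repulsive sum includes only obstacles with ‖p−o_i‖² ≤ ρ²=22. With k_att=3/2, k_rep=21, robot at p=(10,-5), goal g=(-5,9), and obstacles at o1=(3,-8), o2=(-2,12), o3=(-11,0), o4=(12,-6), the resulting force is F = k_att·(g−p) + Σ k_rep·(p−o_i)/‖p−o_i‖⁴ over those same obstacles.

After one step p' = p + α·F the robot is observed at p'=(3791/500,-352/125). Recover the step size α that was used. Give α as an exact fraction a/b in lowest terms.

F_att = 3/2·(g−p) = 3/2·(-15,14) = (-22.5000,21.0000)
o1: d²=58 > ρ²=22 → inactive
o2: d²=433 > ρ²=22 → inactive
o3: d²=466 > ρ²=22 → inactive
o4: d²=5 ≤ ρ²=22; F_rep = 21·(-2,1)/5² = (-1.6800,0.8400)
F = F_att + ΣF_rep = (-24.1800,21.8400)
Δp = p'−p = (-2.4180,2.1840); α = Δx/Fx = (-1209/500) / (-1209/50) = 1/10
check: Δy/Fy = (273/125) / (546/25) = 1/10 ✓

α = 1/10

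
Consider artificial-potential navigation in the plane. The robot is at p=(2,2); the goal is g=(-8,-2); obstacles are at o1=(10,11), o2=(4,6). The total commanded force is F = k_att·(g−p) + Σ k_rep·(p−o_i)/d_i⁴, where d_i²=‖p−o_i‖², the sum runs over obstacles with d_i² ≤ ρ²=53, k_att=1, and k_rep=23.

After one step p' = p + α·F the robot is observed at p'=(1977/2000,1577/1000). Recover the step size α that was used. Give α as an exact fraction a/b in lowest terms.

α = 1/10

F_att = 1·(g−p) = 1·(-10,-4) = (-10.0000,-4.0000)
o1: d²=145 > ρ²=53 → inactive
o2: d²=20 ≤ ρ²=53; F_rep = 23·(-2,-4)/20² = (-0.1150,-0.2300)
F = F_att + ΣF_rep = (-10.1150,-4.2300)
Δp = p'−p = (-1.0115,-0.4230); α = Δx/Fx = (-2023/2000) / (-2023/200) = 1/10
check: Δy/Fy = (-423/1000) / (-423/100) = 1/10 ✓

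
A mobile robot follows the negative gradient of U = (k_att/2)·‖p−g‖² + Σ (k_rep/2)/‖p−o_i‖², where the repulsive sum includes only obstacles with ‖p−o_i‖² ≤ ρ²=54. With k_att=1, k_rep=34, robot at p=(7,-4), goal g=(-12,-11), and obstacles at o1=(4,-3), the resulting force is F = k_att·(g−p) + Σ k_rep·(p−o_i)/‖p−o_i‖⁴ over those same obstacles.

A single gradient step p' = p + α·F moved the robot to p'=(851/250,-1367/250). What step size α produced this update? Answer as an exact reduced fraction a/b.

α = 1/5

F_att = 1·(g−p) = 1·(-19,-7) = (-19.0000,-7.0000)
o1: d²=10 ≤ ρ²=54; F_rep = 34·(3,-1)/10² = (1.0200,-0.3400)
F = F_att + ΣF_rep = (-17.9800,-7.3400)
Δp = p'−p = (-3.5960,-1.4680); α = Δx/Fx = (-899/250) / (-899/50) = 1/5
check: Δy/Fy = (-367/250) / (-367/50) = 1/5 ✓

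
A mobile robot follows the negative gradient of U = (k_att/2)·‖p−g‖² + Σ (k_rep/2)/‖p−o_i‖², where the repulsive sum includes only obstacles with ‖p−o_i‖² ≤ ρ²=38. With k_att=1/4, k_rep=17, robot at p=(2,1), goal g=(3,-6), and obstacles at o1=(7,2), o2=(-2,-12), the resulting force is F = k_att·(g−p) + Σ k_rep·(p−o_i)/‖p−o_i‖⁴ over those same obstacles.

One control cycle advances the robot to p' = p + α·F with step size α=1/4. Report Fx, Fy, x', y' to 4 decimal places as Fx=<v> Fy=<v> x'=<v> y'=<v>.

Fx=0.1243 Fy=-1.7751 x'=2.0311 y'=0.5562

F_att = 1/4·(g−p) = 1/4·(1,-7) = (0.2500,-1.7500)
o1: d²=26 ≤ ρ²=38; F_rep = 17·(-5,-1)/26² = (-0.1257,-0.0251)
o2: d²=185 > ρ²=38 → inactive
F = F_att + ΣF_rep = (0.1243,-1.7751)
p' = p + 1/4·F = (2.0311,0.5562)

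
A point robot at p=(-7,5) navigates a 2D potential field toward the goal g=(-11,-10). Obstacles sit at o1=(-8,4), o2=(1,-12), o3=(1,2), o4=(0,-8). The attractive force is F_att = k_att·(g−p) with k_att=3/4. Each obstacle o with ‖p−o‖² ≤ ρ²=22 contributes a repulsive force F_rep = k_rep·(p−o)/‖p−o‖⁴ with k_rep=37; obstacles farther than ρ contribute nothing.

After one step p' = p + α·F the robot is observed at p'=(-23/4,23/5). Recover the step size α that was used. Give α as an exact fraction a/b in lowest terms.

F_att = 3/4·(g−p) = 3/4·(-4,-15) = (-3.0000,-11.2500)
o1: d²=2 ≤ ρ²=22; F_rep = 37·(1,1)/2² = (9.2500,9.2500)
o2: d²=353 > ρ²=22 → inactive
o3: d²=73 > ρ²=22 → inactive
o4: d²=218 > ρ²=22 → inactive
F = F_att + ΣF_rep = (6.2500,-2.0000)
Δp = p'−p = (1.2500,-0.4000); α = Δx/Fx = (5/4) / (25/4) = 1/5
check: Δy/Fy = (-2/5) / (-2) = 1/5 ✓

α = 1/5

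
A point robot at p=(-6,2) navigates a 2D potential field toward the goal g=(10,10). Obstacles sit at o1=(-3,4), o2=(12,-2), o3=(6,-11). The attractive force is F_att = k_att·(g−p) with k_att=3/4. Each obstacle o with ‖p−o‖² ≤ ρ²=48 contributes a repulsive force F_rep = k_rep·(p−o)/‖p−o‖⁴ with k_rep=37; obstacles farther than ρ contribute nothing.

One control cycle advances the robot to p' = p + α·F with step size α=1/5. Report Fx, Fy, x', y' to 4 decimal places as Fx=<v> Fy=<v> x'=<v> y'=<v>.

Fx=11.3432 Fy=5.5621 x'=-3.7314 y'=3.1124

F_att = 3/4·(g−p) = 3/4·(16,8) = (12.0000,6.0000)
o1: d²=13 ≤ ρ²=48; F_rep = 37·(-3,-2)/13² = (-0.6568,-0.4379)
o2: d²=340 > ρ²=48 → inactive
o3: d²=313 > ρ²=48 → inactive
F = F_att + ΣF_rep = (11.3432,5.5621)
p' = p + 1/5·F = (-3.7314,3.1124)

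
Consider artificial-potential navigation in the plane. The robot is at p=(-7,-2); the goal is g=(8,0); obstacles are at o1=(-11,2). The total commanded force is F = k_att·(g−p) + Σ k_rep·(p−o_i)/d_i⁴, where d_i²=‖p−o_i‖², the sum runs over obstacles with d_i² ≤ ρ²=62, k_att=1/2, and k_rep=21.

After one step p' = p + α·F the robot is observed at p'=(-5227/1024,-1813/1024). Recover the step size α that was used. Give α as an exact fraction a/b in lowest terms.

α = 1/4

F_att = 1/2·(g−p) = 1/2·(15,2) = (7.5000,1.0000)
o1: d²=32 ≤ ρ²=62; F_rep = 21·(4,-4)/32² = (0.0820,-0.0820)
F = F_att + ΣF_rep = (7.5820,0.9180)
Δp = p'−p = (1.8955,0.2295); α = Δx/Fx = (1941/1024) / (1941/256) = 1/4
check: Δy/Fy = (235/1024) / (235/256) = 1/4 ✓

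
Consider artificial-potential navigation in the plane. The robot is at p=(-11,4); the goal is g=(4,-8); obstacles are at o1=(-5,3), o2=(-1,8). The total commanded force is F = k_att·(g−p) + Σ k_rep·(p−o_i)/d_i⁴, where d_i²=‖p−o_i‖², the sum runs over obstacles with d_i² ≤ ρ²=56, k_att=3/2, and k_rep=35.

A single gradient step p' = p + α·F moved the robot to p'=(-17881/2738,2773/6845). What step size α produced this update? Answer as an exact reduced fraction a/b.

α = 1/5

F_att = 3/2·(g−p) = 3/2·(15,-12) = (22.5000,-18.0000)
o1: d²=37 ≤ ρ²=56; F_rep = 35·(-6,1)/37² = (-0.1534,0.0256)
o2: d²=116 > ρ²=56 → inactive
F = F_att + ΣF_rep = (22.3466,-17.9744)
Δp = p'−p = (4.4693,-3.5949); α = Δx/Fx = (12237/2738) / (61185/2738) = 1/5
check: Δy/Fy = (-24607/6845) / (-24607/1369) = 1/5 ✓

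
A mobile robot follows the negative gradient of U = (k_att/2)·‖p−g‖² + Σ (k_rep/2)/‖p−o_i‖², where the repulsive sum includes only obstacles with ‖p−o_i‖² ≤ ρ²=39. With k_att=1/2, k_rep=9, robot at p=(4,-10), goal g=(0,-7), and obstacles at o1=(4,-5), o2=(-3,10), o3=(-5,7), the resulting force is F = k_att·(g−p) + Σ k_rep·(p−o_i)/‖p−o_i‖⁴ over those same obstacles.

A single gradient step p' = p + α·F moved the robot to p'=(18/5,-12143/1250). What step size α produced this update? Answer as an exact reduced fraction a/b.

α = 1/5

F_att = 1/2·(g−p) = 1/2·(-4,3) = (-2.0000,1.5000)
o1: d²=25 ≤ ρ²=39; F_rep = 9·(0,-5)/25² = (0.0000,-0.0720)
o2: d²=449 > ρ²=39 → inactive
o3: d²=370 > ρ²=39 → inactive
F = F_att + ΣF_rep = (-2.0000,1.4280)
Δp = p'−p = (-0.4000,0.2856); α = Δx/Fx = (-2/5) / (-2) = 1/5
check: Δy/Fy = (357/1250) / (357/250) = 1/5 ✓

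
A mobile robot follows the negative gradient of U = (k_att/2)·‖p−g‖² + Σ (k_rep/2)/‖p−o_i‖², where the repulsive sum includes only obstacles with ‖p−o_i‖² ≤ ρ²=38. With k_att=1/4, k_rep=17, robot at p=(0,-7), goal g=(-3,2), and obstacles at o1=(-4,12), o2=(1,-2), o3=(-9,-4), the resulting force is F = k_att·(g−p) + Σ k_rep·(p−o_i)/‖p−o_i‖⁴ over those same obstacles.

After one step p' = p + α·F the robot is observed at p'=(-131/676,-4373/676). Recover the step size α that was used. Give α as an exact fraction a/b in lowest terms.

F_att = 1/4·(g−p) = 1/4·(-3,9) = (-0.7500,2.2500)
o1: d²=377 > ρ²=38 → inactive
o2: d²=26 ≤ ρ²=38; F_rep = 17·(-1,-5)/26² = (-0.0251,-0.1257)
o3: d²=90 > ρ²=38 → inactive
F = F_att + ΣF_rep = (-0.7751,2.1243)
Δp = p'−p = (-0.1938,0.5311); α = Δx/Fx = (-131/676) / (-131/169) = 1/4
check: Δy/Fy = (359/676) / (359/169) = 1/4 ✓

α = 1/4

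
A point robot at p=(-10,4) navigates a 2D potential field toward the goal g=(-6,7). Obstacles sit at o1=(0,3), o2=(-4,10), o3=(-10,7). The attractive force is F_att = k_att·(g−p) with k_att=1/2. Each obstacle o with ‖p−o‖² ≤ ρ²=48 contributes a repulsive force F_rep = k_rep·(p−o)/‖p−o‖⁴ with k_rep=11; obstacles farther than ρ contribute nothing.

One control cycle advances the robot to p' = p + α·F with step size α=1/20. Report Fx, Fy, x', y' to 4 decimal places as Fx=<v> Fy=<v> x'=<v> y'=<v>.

Fx=2.0000 Fy=1.0926 x'=-9.9000 y'=4.0546

F_att = 1/2·(g−p) = 1/2·(4,3) = (2.0000,1.5000)
o1: d²=101 > ρ²=48 → inactive
o2: d²=72 > ρ²=48 → inactive
o3: d²=9 ≤ ρ²=48; F_rep = 11·(0,-3)/9² = (0.0000,-0.4074)
F = F_att + ΣF_rep = (2.0000,1.0926)
p' = p + 1/20·F = (-9.9000,4.0546)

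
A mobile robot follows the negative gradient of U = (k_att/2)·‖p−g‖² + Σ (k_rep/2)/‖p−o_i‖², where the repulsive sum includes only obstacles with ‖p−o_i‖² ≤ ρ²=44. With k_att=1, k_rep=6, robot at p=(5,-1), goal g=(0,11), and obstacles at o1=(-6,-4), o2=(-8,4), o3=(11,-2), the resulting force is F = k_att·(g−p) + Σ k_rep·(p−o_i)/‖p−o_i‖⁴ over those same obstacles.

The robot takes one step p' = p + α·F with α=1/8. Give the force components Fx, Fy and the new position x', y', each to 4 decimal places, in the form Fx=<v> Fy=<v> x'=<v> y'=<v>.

Fx=-5.0263 Fy=12.0044 x'=4.3717 y'=0.5005

F_att = 1·(g−p) = 1·(-5,12) = (-5.0000,12.0000)
o1: d²=130 > ρ²=44 → inactive
o2: d²=194 > ρ²=44 → inactive
o3: d²=37 ≤ ρ²=44; F_rep = 6·(-6,1)/37² = (-0.0263,0.0044)
F = F_att + ΣF_rep = (-5.0263,12.0044)
p' = p + 1/8·F = (4.3717,0.5005)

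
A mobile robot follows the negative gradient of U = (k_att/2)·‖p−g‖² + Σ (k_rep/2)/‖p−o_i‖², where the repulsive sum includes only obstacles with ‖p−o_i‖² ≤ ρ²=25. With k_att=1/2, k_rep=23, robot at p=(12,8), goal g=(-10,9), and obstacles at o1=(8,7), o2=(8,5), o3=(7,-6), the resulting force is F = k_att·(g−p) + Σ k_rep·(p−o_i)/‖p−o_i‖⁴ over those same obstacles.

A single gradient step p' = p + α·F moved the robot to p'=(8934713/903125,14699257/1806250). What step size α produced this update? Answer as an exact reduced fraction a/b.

F_att = 1/2·(g−p) = 1/2·(-22,1) = (-11.0000,0.5000)
o1: d²=17 ≤ ρ²=25; F_rep = 23·(4,1)/17² = (0.3183,0.0796)
o2: d²=25 ≤ ρ²=25; F_rep = 23·(4,3)/25² = (0.1472,0.1104)
o3: d²=221 > ρ²=25 → inactive
F = F_att + ΣF_rep = (-10.5345,0.6900)
Δp = p'−p = (-2.1069,0.1380); α = Δx/Fx = (-1902787/903125) / (-1902787/180625) = 1/5
check: Δy/Fy = (249257/1806250) / (249257/361250) = 1/5 ✓

α = 1/5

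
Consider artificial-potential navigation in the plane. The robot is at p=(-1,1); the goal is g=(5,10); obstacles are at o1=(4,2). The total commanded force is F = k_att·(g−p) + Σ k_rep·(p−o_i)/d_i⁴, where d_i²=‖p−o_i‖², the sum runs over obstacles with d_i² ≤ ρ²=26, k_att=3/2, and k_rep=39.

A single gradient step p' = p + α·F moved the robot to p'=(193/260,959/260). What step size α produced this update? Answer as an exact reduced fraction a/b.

F_att = 3/2·(g−p) = 3/2·(6,9) = (9.0000,13.5000)
o1: d²=26 ≤ ρ²=26; F_rep = 39·(-5,-1)/26² = (-0.2885,-0.0577)
F = F_att + ΣF_rep = (8.7115,13.4423)
Δp = p'−p = (1.7423,2.6885); α = Δx/Fx = (453/260) / (453/52) = 1/5
check: Δy/Fy = (699/260) / (699/52) = 1/5 ✓

α = 1/5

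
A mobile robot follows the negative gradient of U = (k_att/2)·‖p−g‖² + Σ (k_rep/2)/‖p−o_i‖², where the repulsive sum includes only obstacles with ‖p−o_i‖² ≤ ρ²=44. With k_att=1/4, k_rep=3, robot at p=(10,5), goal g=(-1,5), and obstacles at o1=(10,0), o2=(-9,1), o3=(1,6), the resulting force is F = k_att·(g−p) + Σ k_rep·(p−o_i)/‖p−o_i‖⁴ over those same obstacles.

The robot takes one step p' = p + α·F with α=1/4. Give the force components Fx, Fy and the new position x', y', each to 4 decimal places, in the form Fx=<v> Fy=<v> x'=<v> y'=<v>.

Fx=-2.7500 Fy=0.0240 x'=9.3125 y'=5.0060

F_att = 1/4·(g−p) = 1/4·(-11,0) = (-2.7500,0.0000)
o1: d²=25 ≤ ρ²=44; F_rep = 3·(0,5)/25² = (0.0000,0.0240)
o2: d²=377 > ρ²=44 → inactive
o3: d²=82 > ρ²=44 → inactive
F = F_att + ΣF_rep = (-2.7500,0.0240)
p' = p + 1/4·F = (9.3125,5.0060)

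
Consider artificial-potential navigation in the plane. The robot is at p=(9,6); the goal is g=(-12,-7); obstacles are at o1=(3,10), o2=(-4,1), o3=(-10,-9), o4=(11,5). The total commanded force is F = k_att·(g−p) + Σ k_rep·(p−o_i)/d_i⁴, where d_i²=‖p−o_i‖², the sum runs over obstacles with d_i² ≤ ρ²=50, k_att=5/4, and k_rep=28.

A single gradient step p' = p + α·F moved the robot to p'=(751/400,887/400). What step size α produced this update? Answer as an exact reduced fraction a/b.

α = 1/4

F_att = 5/4·(g−p) = 5/4·(-21,-13) = (-26.2500,-16.2500)
o1: d²=52 > ρ²=50 → inactive
o2: d²=194 > ρ²=50 → inactive
o3: d²=586 > ρ²=50 → inactive
o4: d²=5 ≤ ρ²=50; F_rep = 28·(-2,1)/5² = (-2.2400,1.1200)
F = F_att + ΣF_rep = (-28.4900,-15.1300)
Δp = p'−p = (-7.1225,-3.7825); α = Δx/Fx = (-2849/400) / (-2849/100) = 1/4
check: Δy/Fy = (-1513/400) / (-1513/100) = 1/4 ✓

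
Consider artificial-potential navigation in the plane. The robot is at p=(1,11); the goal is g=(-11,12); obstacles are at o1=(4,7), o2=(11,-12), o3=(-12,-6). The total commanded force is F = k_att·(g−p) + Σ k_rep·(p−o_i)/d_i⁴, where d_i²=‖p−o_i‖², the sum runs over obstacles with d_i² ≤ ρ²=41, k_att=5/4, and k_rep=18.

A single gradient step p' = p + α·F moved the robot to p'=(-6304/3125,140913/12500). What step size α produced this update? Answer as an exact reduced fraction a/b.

α = 1/5

F_att = 5/4·(g−p) = 5/4·(-12,1) = (-15.0000,1.2500)
o1: d²=25 ≤ ρ²=41; F_rep = 18·(-3,4)/25² = (-0.0864,0.1152)
o2: d²=629 > ρ²=41 → inactive
o3: d²=458 > ρ²=41 → inactive
F = F_att + ΣF_rep = (-15.0864,1.3652)
Δp = p'−p = (-3.0173,0.2730); α = Δx/Fx = (-9429/3125) / (-9429/625) = 1/5
check: Δy/Fy = (3413/12500) / (3413/2500) = 1/5 ✓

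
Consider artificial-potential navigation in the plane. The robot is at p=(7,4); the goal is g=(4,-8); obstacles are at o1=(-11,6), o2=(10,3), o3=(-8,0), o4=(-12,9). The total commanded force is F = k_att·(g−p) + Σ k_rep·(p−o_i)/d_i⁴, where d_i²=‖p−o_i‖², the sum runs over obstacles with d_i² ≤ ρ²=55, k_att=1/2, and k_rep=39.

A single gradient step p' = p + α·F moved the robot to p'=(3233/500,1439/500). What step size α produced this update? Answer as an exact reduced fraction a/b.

α = 1/5

F_att = 1/2·(g−p) = 1/2·(-3,-12) = (-1.5000,-6.0000)
o1: d²=328 > ρ²=55 → inactive
o2: d²=10 ≤ ρ²=55; F_rep = 39·(-3,1)/10² = (-1.1700,0.3900)
o3: d²=241 > ρ²=55 → inactive
o4: d²=386 > ρ²=55 → inactive
F = F_att + ΣF_rep = (-2.6700,-5.6100)
Δp = p'−p = (-0.5340,-1.1220); α = Δx/Fx = (-267/500) / (-267/100) = 1/5
check: Δy/Fy = (-561/500) / (-561/100) = 1/5 ✓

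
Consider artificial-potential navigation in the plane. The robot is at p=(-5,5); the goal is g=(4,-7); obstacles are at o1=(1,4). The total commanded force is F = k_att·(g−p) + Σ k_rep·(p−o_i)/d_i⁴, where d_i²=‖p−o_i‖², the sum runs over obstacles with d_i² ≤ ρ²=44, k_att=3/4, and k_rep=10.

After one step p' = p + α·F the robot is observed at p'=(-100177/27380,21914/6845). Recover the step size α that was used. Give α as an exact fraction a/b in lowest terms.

α = 1/5

F_att = 3/4·(g−p) = 3/4·(9,-12) = (6.7500,-9.0000)
o1: d²=37 ≤ ρ²=44; F_rep = 10·(-6,1)/37² = (-0.0438,0.0073)
F = F_att + ΣF_rep = (6.7062,-8.9927)
Δp = p'−p = (1.3412,-1.7985); α = Δx/Fx = (36723/27380) / (36723/5476) = 1/5
check: Δy/Fy = (-12311/6845) / (-12311/1369) = 1/5 ✓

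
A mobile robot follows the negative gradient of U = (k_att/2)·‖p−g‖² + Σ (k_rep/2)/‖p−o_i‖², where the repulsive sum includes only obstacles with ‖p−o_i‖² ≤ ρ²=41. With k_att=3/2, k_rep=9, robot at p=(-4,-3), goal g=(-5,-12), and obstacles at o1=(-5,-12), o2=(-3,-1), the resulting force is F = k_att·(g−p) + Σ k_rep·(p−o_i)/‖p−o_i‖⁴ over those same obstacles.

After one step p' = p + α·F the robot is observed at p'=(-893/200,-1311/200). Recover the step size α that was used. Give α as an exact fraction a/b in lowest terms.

α = 1/4

F_att = 3/2·(g−p) = 3/2·(-1,-9) = (-1.5000,-13.5000)
o1: d²=82 > ρ²=41 → inactive
o2: d²=5 ≤ ρ²=41; F_rep = 9·(-1,-2)/5² = (-0.3600,-0.7200)
F = F_att + ΣF_rep = (-1.8600,-14.2200)
Δp = p'−p = (-0.4650,-3.5550); α = Δx/Fx = (-93/200) / (-93/50) = 1/4
check: Δy/Fy = (-711/200) / (-711/50) = 1/4 ✓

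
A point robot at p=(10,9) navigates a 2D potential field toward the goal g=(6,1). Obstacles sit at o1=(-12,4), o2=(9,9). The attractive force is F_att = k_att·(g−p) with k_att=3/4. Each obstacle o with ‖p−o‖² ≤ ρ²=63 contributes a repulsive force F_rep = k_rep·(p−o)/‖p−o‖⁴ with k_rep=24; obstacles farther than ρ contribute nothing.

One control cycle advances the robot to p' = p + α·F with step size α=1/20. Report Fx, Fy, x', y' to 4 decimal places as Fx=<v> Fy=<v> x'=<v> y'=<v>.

Fx=21.0000 Fy=-6.0000 x'=11.0500 y'=8.7000

F_att = 3/4·(g−p) = 3/4·(-4,-8) = (-3.0000,-6.0000)
o1: d²=509 > ρ²=63 → inactive
o2: d²=1 ≤ ρ²=63; F_rep = 24·(1,0)/1² = (24.0000,0.0000)
F = F_att + ΣF_rep = (21.0000,-6.0000)
p' = p + 1/20·F = (11.0500,8.7000)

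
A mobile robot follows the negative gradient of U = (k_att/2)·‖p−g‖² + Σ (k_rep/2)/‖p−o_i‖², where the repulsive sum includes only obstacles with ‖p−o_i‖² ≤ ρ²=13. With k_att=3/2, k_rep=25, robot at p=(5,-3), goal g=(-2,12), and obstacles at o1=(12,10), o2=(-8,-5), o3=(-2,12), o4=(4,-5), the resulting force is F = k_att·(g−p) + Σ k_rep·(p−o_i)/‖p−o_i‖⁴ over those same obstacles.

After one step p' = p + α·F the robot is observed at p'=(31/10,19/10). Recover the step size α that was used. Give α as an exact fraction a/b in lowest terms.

α = 1/5

F_att = 3/2·(g−p) = 3/2·(-7,15) = (-10.5000,22.5000)
o1: d²=218 > ρ²=13 → inactive
o2: d²=173 > ρ²=13 → inactive
o3: d²=274 > ρ²=13 → inactive
o4: d²=5 ≤ ρ²=13; F_rep = 25·(1,2)/5² = (1.0000,2.0000)
F = F_att + ΣF_rep = (-9.5000,24.5000)
Δp = p'−p = (-1.9000,4.9000); α = Δx/Fx = (-19/10) / (-19/2) = 1/5
check: Δy/Fy = (49/10) / (49/2) = 1/5 ✓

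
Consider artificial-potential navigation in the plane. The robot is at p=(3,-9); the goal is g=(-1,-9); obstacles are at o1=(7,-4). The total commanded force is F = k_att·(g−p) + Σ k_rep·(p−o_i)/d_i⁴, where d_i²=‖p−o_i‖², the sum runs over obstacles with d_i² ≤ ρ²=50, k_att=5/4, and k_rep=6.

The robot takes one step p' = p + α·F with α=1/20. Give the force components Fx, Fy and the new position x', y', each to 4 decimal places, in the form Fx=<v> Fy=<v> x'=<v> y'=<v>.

F_att = 5/4·(g−p) = 5/4·(-4,0) = (-5.0000,0.0000)
o1: d²=41 ≤ ρ²=50; F_rep = 6·(-4,-5)/41² = (-0.0143,-0.0178)
F = F_att + ΣF_rep = (-5.0143,-0.0178)
p' = p + 1/20·F = (2.7493,-9.0009)

Fx=-5.0143 Fy=-0.0178 x'=2.7493 y'=-9.0009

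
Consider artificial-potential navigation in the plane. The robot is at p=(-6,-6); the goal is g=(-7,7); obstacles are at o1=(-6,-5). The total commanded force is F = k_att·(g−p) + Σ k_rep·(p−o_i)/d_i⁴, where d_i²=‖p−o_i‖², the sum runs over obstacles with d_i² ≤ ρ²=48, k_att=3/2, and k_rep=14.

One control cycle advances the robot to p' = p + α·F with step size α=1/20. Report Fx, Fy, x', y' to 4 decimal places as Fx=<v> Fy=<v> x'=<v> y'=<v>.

F_att = 3/2·(g−p) = 3/2·(-1,13) = (-1.5000,19.5000)
o1: d²=1 ≤ ρ²=48; F_rep = 14·(0,-1)/1² = (0.0000,-14.0000)
F = F_att + ΣF_rep = (-1.5000,5.5000)
p' = p + 1/20·F = (-6.0750,-5.7250)

Fx=-1.5000 Fy=5.5000 x'=-6.0750 y'=-5.7250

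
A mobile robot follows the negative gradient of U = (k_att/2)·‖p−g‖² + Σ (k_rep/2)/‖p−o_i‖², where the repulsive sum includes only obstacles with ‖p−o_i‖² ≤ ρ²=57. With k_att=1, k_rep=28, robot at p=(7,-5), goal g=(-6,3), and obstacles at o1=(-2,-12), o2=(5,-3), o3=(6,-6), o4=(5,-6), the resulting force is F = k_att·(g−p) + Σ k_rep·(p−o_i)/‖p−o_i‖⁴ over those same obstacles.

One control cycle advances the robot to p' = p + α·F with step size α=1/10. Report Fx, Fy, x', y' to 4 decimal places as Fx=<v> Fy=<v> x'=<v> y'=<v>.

F_att = 1·(g−p) = 1·(-13,8) = (-13.0000,8.0000)
o1: d²=130 > ρ²=57 → inactive
o2: d²=8 ≤ ρ²=57; F_rep = 28·(2,-2)/8² = (0.8750,-0.8750)
o3: d²=2 ≤ ρ²=57; F_rep = 28·(1,1)/2² = (7.0000,7.0000)
o4: d²=5 ≤ ρ²=57; F_rep = 28·(2,1)/5² = (2.2400,1.1200)
F = F_att + ΣF_rep = (-2.8850,15.2450)
p' = p + 1/10·F = (6.7115,-3.4755)

Fx=-2.8850 Fy=15.2450 x'=6.7115 y'=-3.4755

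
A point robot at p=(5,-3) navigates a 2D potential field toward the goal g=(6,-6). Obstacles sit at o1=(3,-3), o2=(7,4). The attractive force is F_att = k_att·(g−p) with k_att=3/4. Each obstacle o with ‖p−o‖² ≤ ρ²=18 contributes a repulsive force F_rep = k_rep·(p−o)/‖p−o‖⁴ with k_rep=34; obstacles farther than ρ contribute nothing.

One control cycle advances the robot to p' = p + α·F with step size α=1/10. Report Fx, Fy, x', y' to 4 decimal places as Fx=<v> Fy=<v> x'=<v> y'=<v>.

F_att = 3/4·(g−p) = 3/4·(1,-3) = (0.7500,-2.2500)
o1: d²=4 ≤ ρ²=18; F_rep = 34·(2,0)/4² = (4.2500,0.0000)
o2: d²=53 > ρ²=18 → inactive
F = F_att + ΣF_rep = (5.0000,-2.2500)
p' = p + 1/10·F = (5.5000,-3.2250)

Fx=5.0000 Fy=-2.2500 x'=5.5000 y'=-3.2250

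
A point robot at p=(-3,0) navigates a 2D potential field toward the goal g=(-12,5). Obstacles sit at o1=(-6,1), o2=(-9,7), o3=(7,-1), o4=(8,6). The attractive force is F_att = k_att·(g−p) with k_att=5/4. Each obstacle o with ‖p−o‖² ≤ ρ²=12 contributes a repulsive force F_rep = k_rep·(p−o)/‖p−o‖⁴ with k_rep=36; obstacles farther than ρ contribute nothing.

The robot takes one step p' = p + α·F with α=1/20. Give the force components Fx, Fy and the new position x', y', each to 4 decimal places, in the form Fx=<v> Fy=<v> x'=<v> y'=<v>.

F_att = 5/4·(g−p) = 5/4·(-9,5) = (-11.2500,6.2500)
o1: d²=10 ≤ ρ²=12; F_rep = 36·(3,-1)/10² = (1.0800,-0.3600)
o2: d²=85 > ρ²=12 → inactive
o3: d²=101 > ρ²=12 → inactive
o4: d²=157 > ρ²=12 → inactive
F = F_att + ΣF_rep = (-10.1700,5.8900)
p' = p + 1/20·F = (-3.5085,0.2945)

Fx=-10.1700 Fy=5.8900 x'=-3.5085 y'=0.2945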